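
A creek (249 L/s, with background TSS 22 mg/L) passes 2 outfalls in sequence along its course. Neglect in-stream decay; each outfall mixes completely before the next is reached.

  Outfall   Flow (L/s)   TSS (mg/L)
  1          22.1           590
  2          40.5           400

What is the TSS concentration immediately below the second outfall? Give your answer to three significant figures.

111 mg/L

Below outfall 1: Q → 271.1 L/s, C = (249.0·22.00 + 22.10·590.0)/271.1 = 68.30 mg/L.
Below outfall 2: Q → 311.6 L/s, C = (271.1·68.30 + 40.50·400.0)/311.6 = 111.4 mg/L.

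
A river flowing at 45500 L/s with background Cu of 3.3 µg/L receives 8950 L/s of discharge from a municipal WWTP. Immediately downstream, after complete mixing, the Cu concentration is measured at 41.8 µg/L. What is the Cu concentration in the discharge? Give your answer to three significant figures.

238 µg/L

Mass balance: 45500·3.300 + 8950·Cₑ = 54450·41.80
→ Cₑ = (54450·41.80 − 45500·3.300) / 8950 = 237.5 µg/L.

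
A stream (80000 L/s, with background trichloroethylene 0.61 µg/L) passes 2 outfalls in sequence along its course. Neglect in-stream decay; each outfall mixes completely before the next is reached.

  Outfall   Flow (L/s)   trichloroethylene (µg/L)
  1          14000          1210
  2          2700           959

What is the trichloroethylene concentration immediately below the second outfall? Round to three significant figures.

202 µg/L

Below outfall 1: Q → 94000 L/s, C = (80000·0.6100 + 14000·1210)/94000 = 180.7 µg/L.
Below outfall 2: Q → 96700 L/s, C = (94000·180.7 + 2700·959.0)/96700 = 202.5 µg/L.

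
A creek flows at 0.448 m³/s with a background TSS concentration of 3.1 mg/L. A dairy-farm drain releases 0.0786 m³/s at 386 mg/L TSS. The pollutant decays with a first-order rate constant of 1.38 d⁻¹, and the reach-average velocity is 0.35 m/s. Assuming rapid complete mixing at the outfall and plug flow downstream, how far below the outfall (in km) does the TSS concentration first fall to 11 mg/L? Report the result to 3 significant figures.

37.3 km

Flow-weighted average: C = (0.4480·3.100 + 0.07860·386.0) / 0.5266 = 31.73/0.5266 = 60.25 mg/L.
Set 60.25·exp(−k·t) = 11 → t = ln(60.25/11)/k = 106500 s = 29.58 h.
Distance = v·t = 0.35·106500 = 37270 m = 37.27 km.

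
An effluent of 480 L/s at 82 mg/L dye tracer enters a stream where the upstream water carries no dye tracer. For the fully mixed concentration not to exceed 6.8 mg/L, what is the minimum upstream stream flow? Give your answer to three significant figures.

5310 L/s

Set C_mix = 6.8: (Q·0 + 480.0·82.00) / (Q + 480.0) = 6.8
→ Q = 480.0·(82.00 − 6.8)/(6.8 − 0) = 5308 L/s.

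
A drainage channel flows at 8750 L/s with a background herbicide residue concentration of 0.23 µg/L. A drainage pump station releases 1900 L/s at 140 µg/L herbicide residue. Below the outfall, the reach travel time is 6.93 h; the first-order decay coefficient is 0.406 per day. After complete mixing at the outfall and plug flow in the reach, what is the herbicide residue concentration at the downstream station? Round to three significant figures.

After mixing, C = (8750·0.2300 + 1900·140.0) / 10650 = 268000/10650 = 25.17 µg/L.
Applying C = C₀e^(−kt): 25.17 × 0.8894 = 22.38 µg/L.

22.4 µg/L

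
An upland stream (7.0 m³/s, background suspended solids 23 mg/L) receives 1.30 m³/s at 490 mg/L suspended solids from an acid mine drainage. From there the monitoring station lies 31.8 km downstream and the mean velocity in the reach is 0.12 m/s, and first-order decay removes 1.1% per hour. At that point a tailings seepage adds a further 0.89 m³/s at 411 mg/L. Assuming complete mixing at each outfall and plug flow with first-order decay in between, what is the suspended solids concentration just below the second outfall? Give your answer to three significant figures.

Mixed concentration C = ΣQC/ΣQ = (7.000·23.00 + 1.300·490.0) / 8.300 = 798.0/8.300 = 96.14 mg/L; combined flow 8.300 m³/s.
Travel time t = 31.8·1000 / 0.12 = 265000 s = 73.61 h.
1.1%/h lost → k = −ln(1 − 0.011) = 0.01106 h⁻¹.
First-order decay: C = 96.14·exp(−k·t) = 96.14·0.4430 = 42.59 mg/L.
Second outfall: C = (8.300·42.59 + 0.8900·411.0)/9.190 = 78.27 mg/L.

78.3 mg/L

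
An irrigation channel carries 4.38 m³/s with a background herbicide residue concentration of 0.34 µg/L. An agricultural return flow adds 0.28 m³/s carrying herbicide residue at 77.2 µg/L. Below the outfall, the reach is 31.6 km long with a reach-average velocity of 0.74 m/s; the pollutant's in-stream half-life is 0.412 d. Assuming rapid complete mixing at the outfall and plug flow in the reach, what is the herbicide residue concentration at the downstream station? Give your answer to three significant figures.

2.16 µg/L

Mixed concentration C = ΣQC/ΣQ = (4.380·0.3400 + 0.2800·77.20) / 4.660 = 23.11/4.660 = 4.958 µg/L.
Travel time t = 31.6·1000 / 0.74 = 42700 s = 11.86 h.
Half-life 0.412 d → k = ln 2 / 0.412 = 1.682 d⁻¹.
First-order decay: C = 4.958·exp(−k·t) = 4.958·0.4354 = 2.159 µg/L.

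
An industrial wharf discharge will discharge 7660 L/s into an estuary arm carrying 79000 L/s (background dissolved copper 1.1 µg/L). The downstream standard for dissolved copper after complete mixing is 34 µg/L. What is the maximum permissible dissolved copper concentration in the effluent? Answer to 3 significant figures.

373 µg/L

At the limit, (Qr·Cr + Qe·Cₑ)/(Qr + Qe) = 34:
Cₑ = (86660·34 − 79000·1.100) / 7660 = 373.3 µg/L.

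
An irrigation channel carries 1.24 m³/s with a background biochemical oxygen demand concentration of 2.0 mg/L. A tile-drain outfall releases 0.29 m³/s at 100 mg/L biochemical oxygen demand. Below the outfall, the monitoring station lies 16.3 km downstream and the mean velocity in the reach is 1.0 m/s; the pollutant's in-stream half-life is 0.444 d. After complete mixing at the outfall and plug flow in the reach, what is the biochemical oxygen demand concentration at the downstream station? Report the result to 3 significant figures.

Flow-weighted average: C = (1.240·2.000 + 0.2900·100.0) / 1.530 = 31.48/1.530 = 20.58 mg/L.
Travel time t = 16.3·1000 / 1.0 = 16300 s = 4.528 h.
Half-life 0.444 d → k = ln 2 / 0.444 = 1.561 d⁻¹.
After decay, C = 20.58 × e^(−kt) = 20.58 × 0.7449 = 15.33 mg/L.

15.3 mg/L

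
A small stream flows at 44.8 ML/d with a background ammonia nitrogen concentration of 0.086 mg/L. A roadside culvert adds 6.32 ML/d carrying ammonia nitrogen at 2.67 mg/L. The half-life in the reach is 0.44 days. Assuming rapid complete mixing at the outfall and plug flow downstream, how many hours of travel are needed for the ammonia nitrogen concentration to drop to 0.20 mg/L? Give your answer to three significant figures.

10.8 h

Mass balance: C = (44.80·0.08600 + 6.320·2.670) / 51.12 = 20.73/51.12 = 0.4055 mg/L.
Half-life 0.44 d → k = ln 2 / 0.44 = 1.575 d⁻¹.
0.4055·exp(−k·t) = 0.20 → t = ln(0.4055/0.20)/k = 38760 s = 10.77 h.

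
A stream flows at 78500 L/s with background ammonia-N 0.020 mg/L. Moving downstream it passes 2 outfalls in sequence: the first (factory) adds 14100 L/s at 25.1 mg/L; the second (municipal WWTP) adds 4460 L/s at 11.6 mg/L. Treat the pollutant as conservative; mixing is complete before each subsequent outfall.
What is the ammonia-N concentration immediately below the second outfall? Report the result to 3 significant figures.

Below outfall 1: Q → 92600 L/s, C = (78500·0.02000 + 14100·25.10)/92600 = 3.839 mg/L.
Below outfall 2: Q → 97060 L/s, C = (92600·3.839 + 4460·11.60)/97060 = 4.196 mg/L.

4.20 mg/L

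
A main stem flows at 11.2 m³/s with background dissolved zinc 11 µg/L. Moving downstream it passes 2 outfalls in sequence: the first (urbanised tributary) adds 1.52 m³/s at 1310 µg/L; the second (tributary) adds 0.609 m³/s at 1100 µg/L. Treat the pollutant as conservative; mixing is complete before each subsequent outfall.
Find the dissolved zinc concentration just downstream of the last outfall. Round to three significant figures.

209 µg/L

After outfall 1: Q = 11.20 + 1.520 = 12.72 m³/s; C = (11.20·11.00 + 1.520·1310)/12.72 = 166.2 µg/L.
After outfall 2: Q = 12.72 + 0.6090 = 13.33 m³/s; C = (12.72·166.2 + 0.6090·1100)/13.33 = 208.9 µg/L.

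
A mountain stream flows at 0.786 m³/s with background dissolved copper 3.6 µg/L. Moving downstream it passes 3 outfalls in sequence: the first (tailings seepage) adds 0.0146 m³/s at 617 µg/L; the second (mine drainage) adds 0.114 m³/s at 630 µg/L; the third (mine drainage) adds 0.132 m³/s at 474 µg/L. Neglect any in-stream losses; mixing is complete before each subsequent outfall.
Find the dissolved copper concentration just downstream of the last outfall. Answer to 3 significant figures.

Outfall 1: combined Q = 0.8006 m³/s; C = (0.7860·3.600 + 0.01460·617.0)/0.8006 = 14.79 µg/L.
Outfall 2: combined Q = 0.9146 m³/s; C = (0.8006·14.79 + 0.1140·630.0)/0.9146 = 91.47 µg/L.
Outfall 3: combined Q = 1.047 m³/s; C = (0.9146·91.47 + 0.1320·474.0)/1.047 = 139.7 µg/L.

140 µg/L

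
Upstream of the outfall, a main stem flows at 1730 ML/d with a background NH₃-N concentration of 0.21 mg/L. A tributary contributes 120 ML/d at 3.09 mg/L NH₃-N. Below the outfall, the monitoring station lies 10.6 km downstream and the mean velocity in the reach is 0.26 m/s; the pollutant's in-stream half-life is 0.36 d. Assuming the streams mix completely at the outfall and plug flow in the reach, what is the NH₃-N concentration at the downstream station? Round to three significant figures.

Mass balance: C = (1730·0.2100 + 120.0·3.090) / 1850 = 734.1/1850 = 0.3968 mg/L.
Travel time t = 10.6·1000 / 0.26 = 40770 s = 11.32 h.
Half-life 0.36 d → k = ln 2 / 0.36 = 1.925 d⁻¹.
First-order decay: C = 0.3968·exp(−k·t) = 0.3968·0.4031 = 0.1600 mg/L.

0.160 mg/L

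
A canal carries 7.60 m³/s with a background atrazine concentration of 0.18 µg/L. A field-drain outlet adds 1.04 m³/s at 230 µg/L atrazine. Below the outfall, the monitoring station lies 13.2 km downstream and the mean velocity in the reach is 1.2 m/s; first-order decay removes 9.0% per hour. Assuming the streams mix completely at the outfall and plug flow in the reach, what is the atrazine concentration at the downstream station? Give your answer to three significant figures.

Mass balance: C = (7.600·0.1800 + 1.040·230.0) / 8.640 = 240.6/8.640 = 27.84 µg/L.
Travel time t = 13.2·1000 / 1.2 = 11000 s = 3.056 h.
9.0%/h lost → k = −ln(1 − 0.09) = 0.09431 h⁻¹.
Applying C = C₀e^(−kt): 27.84 × 0.7496 = 20.87 µg/L.

20.9 µg/L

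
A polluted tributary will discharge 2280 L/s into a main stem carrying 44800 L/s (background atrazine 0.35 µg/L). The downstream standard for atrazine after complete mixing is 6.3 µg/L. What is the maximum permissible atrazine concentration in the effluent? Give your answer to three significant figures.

123 µg/L

At the limit, (Qr·Cr + Qe·Cₑ)/(Qr + Qe) = 6.3:
Cₑ = (47080·6.3 − 44800·0.3500) / 2280 = 123.2 µg/L.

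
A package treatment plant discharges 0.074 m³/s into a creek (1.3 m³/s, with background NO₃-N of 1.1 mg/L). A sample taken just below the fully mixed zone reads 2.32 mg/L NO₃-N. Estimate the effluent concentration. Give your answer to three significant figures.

Mass balance: 1.300·1.100 + 0.07400·Cₑ = 1.374·2.320
→ Cₑ = (1.374·2.320 − 1.300·1.100) / 0.07400 = 23.75 mg/L.

23.8 mg/L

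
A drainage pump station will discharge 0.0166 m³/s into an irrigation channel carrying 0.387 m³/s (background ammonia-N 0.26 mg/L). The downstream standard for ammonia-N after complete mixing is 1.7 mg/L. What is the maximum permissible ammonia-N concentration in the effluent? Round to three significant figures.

35.3 mg/L

At the limit, (Qr·Cr + Qe·Cₑ)/(Qr + Qe) = 1.7:
Cₑ = (0.4036·1.7 − 0.3870·0.2600) / 0.01660 = 35.27 mg/L.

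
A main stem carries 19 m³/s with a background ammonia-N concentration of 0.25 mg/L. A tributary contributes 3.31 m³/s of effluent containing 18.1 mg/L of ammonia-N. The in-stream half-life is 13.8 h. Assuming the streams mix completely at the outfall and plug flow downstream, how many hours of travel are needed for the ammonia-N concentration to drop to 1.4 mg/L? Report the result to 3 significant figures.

Flow-weighted average: C = (19.00·0.2500 + 3.310·18.10) / 22.31 = 64.66/22.31 = 2.898 mg/L.
Half-life 13.8 h → k = ln 2 / 13.8 = 0.05023 h⁻¹ = 1.205 d⁻¹.
2.898·exp(−k·t) = 1.4 → t = ln(2.898/1.4)/k = 52150 s = 14.49 h.

14.5 h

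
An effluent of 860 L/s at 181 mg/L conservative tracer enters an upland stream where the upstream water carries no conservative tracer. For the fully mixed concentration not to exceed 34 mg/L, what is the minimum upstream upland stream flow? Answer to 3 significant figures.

3720 L/s

Set C_mix = 34: (Q·0 + 860.0·181.0) / (Q + 860.0) = 34
→ Q = 860.0·(181.0 − 34)/(34 − 0) = 3718 L/s.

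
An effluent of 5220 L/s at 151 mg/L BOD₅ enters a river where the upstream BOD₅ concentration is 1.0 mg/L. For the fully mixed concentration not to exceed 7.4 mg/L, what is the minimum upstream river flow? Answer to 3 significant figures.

Set C_mix = 7.4: (Q·1.000 + 5220·151.0) / (Q + 5220) = 7.4
→ Q = 5220·(151.0 − 7.4)/(7.4 − 1.000) = 117100 L/s.

117000 L/s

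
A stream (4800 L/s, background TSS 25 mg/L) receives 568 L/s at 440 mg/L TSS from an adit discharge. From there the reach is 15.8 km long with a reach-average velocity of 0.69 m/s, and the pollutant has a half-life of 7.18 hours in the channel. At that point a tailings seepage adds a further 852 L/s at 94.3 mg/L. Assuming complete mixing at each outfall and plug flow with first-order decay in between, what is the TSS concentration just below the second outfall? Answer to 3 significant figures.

45.1 mg/L

Mass balance: C = (4800·25.00 + 568.0·440.0) / 5368 = 369900/5368 = 68.91 mg/L; combined flow 5368 L/s.
Travel time t = 15.8·1000 / 0.69 = 22900 s = 6.361 h.
Half-life 7.18 h → k = ln 2 / 7.18 = 0.09654 h⁻¹ = 2.317 d⁻¹.
Decay over the reach: 68.91·exp(−kt) = 68.91·0.5412 = 37.29 mg/L.
At the second outfall, C = (5368·37.29 + 852.0·94.30) / (5368 + 852.0) = 45.10 mg/L.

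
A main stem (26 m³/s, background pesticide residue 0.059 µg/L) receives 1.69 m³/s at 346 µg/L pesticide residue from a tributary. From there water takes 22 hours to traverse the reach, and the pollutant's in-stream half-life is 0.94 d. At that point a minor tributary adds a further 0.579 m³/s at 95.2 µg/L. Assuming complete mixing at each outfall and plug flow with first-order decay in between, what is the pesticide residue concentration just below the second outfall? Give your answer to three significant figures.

12.5 µg/L

Mixed concentration C = ΣQC/ΣQ = (26.00·0.05900 + 1.690·346.0) / 27.69 = 586.3/27.69 = 21.17 µg/L; combined flow 27.69 m³/s.
Half-life 0.94 d → k = ln 2 / 0.94 = 0.7374 d⁻¹.
First-order decay: C = 21.17·exp(−k·t) = 21.17·0.5087 = 10.77 µg/L.
At the second outfall, C = (27.69·10.77 + 0.5790·95.20) / (27.69 + 0.5790) = 12.50 µg/L.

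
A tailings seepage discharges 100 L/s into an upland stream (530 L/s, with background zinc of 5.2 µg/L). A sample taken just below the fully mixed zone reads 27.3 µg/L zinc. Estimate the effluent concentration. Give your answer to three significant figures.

Mass balance: 530.0·5.200 + 100.0·Cₑ = 630.0·27.30
→ Cₑ = (630.0·27.30 − 530.0·5.200) / 100.0 = 144.4 µg/L.

144 µg/L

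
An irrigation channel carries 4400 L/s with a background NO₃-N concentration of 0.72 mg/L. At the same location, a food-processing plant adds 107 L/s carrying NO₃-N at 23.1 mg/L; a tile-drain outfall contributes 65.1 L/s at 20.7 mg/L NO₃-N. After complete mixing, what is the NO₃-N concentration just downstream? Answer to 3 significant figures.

Conservation of mass: C = (4400·0.7200 + 107.0·23.10 + 65.10·20.70) / 4572 = 6987/4572 = 1.528 mg/L.

1.53 mg/L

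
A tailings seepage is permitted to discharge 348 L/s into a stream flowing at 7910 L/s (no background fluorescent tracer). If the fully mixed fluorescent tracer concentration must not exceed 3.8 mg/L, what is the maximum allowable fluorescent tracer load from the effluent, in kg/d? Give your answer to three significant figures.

Mass balance at the limit: 7910·0 + 348.0·Cₑ = 8258·3.8 → Cₑ = 90.17 mg/L.
348.0 L/s = 0.3480 m³/s. Load = 0.3480 m³/s × 90.17 g/m³ × 86 400 s/d = 2711 kg/d.

2710 kg/d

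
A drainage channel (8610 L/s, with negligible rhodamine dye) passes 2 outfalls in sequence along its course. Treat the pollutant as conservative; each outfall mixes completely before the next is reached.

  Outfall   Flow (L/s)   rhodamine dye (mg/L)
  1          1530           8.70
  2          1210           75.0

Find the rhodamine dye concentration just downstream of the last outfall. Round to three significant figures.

Outfall 1: combined Q = 10140 L/s; C = (8610·0 + 1530·8.700)/10140 = 1.313 mg/L.
Outfall 2: combined Q = 11350 L/s; C = (10140·1.313 + 1210·75.00)/11350 = 9.168 mg/L.

9.17 mg/L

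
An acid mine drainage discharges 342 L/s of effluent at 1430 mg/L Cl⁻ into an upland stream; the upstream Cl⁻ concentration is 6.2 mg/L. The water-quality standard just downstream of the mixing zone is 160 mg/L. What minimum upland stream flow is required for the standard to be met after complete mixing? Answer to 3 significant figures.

Set C_mix = 160: (Q·6.200 + 342.0·1430) / (Q + 342.0) = 160
→ Q = 342.0·(1430 − 160)/(160 − 6.200) = 2824 L/s.

2820 L/s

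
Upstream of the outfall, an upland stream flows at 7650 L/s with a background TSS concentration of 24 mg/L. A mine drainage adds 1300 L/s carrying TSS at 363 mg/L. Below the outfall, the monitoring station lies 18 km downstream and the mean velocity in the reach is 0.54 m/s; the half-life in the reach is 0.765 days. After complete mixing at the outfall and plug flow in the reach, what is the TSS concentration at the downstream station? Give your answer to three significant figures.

51.6 mg/L

After mixing, C = (7650·24.00 + 1300·363.0) / 8950 = 655500/8950 = 73.24 mg/L.
Travel time t = 18·1000 / 0.54 = 33330 s = 9.259 h.
Half-life 0.765 d → k = ln 2 / 0.765 = 0.9061 d⁻¹.
First-order decay: C = 73.24·exp(−k·t) = 73.24·0.7050 = 51.63 mg/L.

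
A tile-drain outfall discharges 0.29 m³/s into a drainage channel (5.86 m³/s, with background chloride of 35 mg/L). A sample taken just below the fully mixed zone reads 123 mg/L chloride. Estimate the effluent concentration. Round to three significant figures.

Mass balance: 5.860·35.00 + 0.2900·Cₑ = 6.150·123.0
→ Cₑ = (6.150·123.0 − 5.860·35.00) / 0.2900 = 1901 mg/L.

1900 mg/L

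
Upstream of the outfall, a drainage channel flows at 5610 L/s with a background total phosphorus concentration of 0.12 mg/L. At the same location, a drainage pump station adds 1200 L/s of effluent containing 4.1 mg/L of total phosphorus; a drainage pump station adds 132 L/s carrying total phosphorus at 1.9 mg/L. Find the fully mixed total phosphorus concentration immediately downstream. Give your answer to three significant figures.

0.842 mg/L

After mixing, C = (5610·0.1200 + 1200·4.100 + 132.0·1.900) / 6942 = 5844/6942 = 0.8418 mg/L.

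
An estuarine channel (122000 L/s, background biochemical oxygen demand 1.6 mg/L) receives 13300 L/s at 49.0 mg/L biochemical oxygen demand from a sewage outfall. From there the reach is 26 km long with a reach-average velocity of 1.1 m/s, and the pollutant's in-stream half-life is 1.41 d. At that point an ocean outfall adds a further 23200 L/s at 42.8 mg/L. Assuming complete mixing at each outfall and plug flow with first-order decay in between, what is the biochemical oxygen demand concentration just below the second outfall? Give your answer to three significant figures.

10.9 mg/L

Mixed concentration C = ΣQC/ΣQ = (122000·1.600 + 13300·49.00) / 135300 = 846900/135300 = 6.259 mg/L; combined flow 135300 L/s.
Travel time t = 26·1000 / 1.1 = 23640 s = 6.566 h.
Half-life 1.41 d → k = ln 2 / 1.41 = 0.4916 d⁻¹.
First-order decay: C = 6.259·exp(−k·t) = 6.259·0.8742 = 5.472 mg/L.
At the second outfall, C = (135300·5.472 + 23200·42.80) / (135300 + 23200) = 10.94 mg/L.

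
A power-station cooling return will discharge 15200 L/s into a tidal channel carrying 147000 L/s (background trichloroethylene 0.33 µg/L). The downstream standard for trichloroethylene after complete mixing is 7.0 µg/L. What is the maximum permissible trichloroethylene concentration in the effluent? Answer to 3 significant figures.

At the limit, (Qr·Cr + Qe·Cₑ)/(Qr + Qe) = 7.0:
Cₑ = (162200·7.0 − 147000·0.3300) / 15200 = 71.51 µg/L.

71.5 µg/L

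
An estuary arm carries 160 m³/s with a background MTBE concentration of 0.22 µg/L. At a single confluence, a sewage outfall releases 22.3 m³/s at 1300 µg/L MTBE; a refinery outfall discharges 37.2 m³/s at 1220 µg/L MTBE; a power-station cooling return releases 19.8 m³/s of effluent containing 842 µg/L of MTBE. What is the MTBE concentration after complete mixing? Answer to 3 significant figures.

381 µg/L

Flow-weighted average: C = (160.0·0.2200 + 22.30·1300 + 37.20·1220 + 19.80·842.0) / 239.3 = 91080/239.3 = 380.6 µg/L.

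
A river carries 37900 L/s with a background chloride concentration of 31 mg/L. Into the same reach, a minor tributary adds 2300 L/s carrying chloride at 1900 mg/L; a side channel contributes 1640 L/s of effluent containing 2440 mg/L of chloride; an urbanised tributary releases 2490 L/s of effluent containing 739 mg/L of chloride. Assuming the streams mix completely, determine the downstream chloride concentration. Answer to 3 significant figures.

Mixed concentration C = ΣQC/ΣQ = (37900·31.00 + 2300·1900 + 1640·2440 + 2490·739.0) / 44330 = 11390000/44330 = 256.9 mg/L.

257 mg/L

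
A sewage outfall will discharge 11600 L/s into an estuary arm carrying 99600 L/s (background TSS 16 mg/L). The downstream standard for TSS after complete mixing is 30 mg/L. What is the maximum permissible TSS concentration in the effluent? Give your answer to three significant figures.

150 mg/L

At the limit, (Qr·Cr + Qe·Cₑ)/(Qr + Qe) = 30:
Cₑ = (111200·30 − 99600·16.00) / 11600 = 150.2 mg/L.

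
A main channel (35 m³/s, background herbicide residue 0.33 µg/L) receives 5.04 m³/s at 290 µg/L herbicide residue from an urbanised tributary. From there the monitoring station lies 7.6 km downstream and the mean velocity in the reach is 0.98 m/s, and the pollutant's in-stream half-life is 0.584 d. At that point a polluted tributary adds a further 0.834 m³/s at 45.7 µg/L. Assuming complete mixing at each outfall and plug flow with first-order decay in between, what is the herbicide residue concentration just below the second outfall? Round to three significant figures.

Mass balance: C = (35.00·0.3300 + 5.040·290.0) / 40.04 = 1473/40.04 = 36.79 µg/L; combined flow 40.04 m³/s.
Travel time t = 7.6·1000 / 0.98 = 7755 s = 2.154 h.
Half-life 0.584 d → k = ln 2 / 0.584 = 1.187 d⁻¹.
After decay, C = 36.79 × e^(−kt) = 36.79 × 0.8989 = 33.07 µg/L.
Second outfall: C = (40.04·33.07 + 0.8340·45.70)/40.87 = 33.33 µg/L.

33.3 µg/L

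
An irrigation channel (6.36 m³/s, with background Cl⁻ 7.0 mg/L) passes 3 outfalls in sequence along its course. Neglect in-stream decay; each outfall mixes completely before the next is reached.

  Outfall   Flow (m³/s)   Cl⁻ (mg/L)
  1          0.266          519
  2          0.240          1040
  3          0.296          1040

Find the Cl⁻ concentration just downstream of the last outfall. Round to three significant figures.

103 mg/L

Outfall 1: combined Q = 6.626 m³/s; C = (6.360·7.000 + 0.2660·519.0)/6.626 = 27.55 mg/L.
Outfall 2: combined Q = 6.866 m³/s; C = (6.626·27.55 + 0.2400·1040)/6.866 = 62.94 mg/L.
Outfall 3: combined Q = 7.162 m³/s; C = (6.866·62.94 + 0.2960·1040)/7.162 = 103.3 mg/L.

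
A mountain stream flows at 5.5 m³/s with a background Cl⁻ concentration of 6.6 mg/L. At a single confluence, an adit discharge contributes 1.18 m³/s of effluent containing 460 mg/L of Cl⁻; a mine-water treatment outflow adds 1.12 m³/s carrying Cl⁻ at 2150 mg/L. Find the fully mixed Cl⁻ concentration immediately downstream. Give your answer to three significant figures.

Mixed concentration C = ΣQC/ΣQ = (5.500·6.600 + 1.180·460.0 + 1.120·2150) / 7.800 = 2987/7.800 = 383.0 mg/L.

383 mg/L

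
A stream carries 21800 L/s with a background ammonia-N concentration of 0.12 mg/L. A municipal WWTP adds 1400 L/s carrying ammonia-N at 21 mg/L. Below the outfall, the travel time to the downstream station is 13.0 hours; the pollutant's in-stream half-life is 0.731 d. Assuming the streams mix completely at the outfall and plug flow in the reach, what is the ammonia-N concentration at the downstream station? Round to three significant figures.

0.826 mg/L

After mixing, C = (21800·0.1200 + 1400·21.00) / 23200 = 32020/23200 = 1.380 mg/L.
Half-life 0.731 d → k = ln 2 / 0.731 = 0.9482 d⁻¹.
First-order decay: C = 1.380·exp(−k·t) = 1.380·0.5983 = 0.8257 mg/L.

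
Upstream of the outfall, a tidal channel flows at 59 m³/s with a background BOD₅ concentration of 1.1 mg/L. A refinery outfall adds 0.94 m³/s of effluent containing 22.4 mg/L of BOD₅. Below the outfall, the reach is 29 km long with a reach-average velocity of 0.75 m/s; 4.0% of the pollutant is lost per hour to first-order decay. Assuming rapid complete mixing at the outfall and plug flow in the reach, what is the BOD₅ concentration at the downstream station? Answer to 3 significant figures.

0.925 mg/L

Mixed concentration C = ΣQC/ΣQ = (59.00·1.100 + 0.9400·22.40) / 59.94 = 85.96/59.94 = 1.434 mg/L.
Travel time t = 29·1000 / 0.75 = 38670 s = 10.74 h.
4.0%/h lost → k = −ln(1 − 0.04) = 0.04082 h⁻¹.
First-order decay: C = 1.434·exp(−k·t) = 1.434·0.6450 = 0.9250 mg/L.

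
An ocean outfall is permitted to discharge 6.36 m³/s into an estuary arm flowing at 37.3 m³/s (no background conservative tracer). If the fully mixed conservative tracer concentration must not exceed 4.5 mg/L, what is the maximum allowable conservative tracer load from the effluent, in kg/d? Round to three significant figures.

17000 kg/d

Mass balance at the limit: 37.30·0 + 6.360·Cₑ = 43.66·4.5 → Cₑ = 30.89 mg/L.
Load = 6.360 m³/s × 30.89 g/m³ × 86 400 s/d = 16980 kg/d.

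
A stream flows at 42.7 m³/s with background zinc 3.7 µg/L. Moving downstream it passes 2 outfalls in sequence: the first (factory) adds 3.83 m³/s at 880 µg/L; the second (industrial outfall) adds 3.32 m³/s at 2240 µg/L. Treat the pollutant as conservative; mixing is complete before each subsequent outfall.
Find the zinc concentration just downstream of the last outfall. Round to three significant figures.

220 µg/L

After outfall 1: Q = 42.70 + 3.830 = 46.53 m³/s; C = (42.70·3.700 + 3.830·880.0)/46.53 = 75.83 µg/L.
After outfall 2: Q = 46.53 + 3.320 = 49.85 m³/s; C = (46.53·75.83 + 3.320·2240)/49.85 = 220.0 µg/L.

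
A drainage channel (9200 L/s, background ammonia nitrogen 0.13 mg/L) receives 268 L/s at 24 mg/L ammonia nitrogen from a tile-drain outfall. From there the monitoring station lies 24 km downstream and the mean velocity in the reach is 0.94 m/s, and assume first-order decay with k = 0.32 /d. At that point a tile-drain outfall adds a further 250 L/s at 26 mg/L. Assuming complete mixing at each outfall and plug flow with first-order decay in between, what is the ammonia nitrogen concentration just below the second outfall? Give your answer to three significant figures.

1.38 mg/L

After mixing, C = (9200·0.1300 + 268.0·24.00) / 9468 = 7628/9468 = 0.8057 mg/L; combined flow 9468 L/s.
Travel time t = 24·1000 / 0.94 = 25530 s = 7.092 h.
First-order decay: C = 0.8057·exp(−k·t) = 0.8057·0.9098 = 0.7330 mg/L.
Second outfall: C = (9468·0.7330 + 250.0·26.00)/9718 = 1.383 mg/L.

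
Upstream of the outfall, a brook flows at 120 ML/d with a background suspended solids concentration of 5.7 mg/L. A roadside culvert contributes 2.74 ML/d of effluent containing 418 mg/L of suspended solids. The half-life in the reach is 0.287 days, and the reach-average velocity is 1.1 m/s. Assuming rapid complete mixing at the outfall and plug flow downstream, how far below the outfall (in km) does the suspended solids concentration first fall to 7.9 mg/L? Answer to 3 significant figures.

Mass balance: C = (120.0·5.700 + 2.740·418.0) / 122.7 = 1829/122.7 = 14.90 mg/L.
Half-life 0.287 d → k = ln 2 / 0.287 = 2.415 d⁻¹.
Set 14.90·exp(−k·t) = 7.9 → t = ln(14.90/7.9)/k = 22710 s = 6.308 h.
Distance = v·t = 1.1·22710 = 24980 m = 24.98 km.

25.0 km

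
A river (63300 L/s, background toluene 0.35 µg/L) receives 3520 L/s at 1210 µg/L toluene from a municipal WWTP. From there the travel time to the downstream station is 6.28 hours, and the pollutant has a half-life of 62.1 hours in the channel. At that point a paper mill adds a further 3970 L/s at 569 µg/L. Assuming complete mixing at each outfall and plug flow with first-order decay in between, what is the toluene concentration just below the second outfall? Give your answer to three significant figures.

88.3 µg/L

Mixed concentration C = ΣQC/ΣQ = (63300·0.3500 + 3520·1210) / 66820 = 4281000/66820 = 64.07 µg/L; combined flow 66820 L/s.
Half-life 62.1 h → k = ln 2 / 62.1 = 0.01116 h⁻¹ = 0.2679 d⁻¹.
First-order decay: C = 64.07·exp(−k·t) = 64.07·0.9323 = 59.74 µg/L.
Second outfall: C = (66820·59.74 + 3970·569.0)/70790 = 88.30 µg/L.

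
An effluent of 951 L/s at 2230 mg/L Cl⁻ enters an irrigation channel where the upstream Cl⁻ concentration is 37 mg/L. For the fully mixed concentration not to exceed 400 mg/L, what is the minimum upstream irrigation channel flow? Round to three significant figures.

Set C_mix = 400: (Q·37.00 + 951.0·2230) / (Q + 951.0) = 400
→ Q = 951.0·(2230 − 400)/(400 − 37.00) = 4794 L/s.

4790 L/s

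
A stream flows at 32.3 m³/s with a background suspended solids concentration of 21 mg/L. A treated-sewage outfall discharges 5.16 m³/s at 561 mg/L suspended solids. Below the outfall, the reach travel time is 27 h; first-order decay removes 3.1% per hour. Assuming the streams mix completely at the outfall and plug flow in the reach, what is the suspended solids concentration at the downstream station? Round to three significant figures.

40.8 mg/L

Flow-weighted average: C = (32.30·21.00 + 5.160·561.0) / 37.46 = 3573/37.46 = 95.38 mg/L.
3.1%/h lost → k = −ln(1 − 0.031) = 0.03149 h⁻¹.
After decay, C = 95.38 × e^(−kt) = 95.38 × 0.4273 = 40.76 mg/L.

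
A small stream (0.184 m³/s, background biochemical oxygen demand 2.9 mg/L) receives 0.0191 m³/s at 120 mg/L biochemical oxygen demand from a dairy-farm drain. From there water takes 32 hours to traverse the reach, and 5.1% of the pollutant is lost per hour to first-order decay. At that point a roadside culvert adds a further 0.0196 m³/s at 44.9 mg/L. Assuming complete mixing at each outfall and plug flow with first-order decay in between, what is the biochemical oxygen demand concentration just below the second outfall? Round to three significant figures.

After mixing, C = (0.1840·2.900 + 0.01910·120.0) / 0.2031 = 2.826/0.2031 = 13.91 mg/L; combined flow 0.2031 m³/s.
5.1%/h lost → k = −ln(1 − 0.051) = 0.05235 h⁻¹.
After decay, C = 13.91 × e^(−kt) = 13.91 × 0.1873 = 2.606 mg/L.
Second outfall: C = (0.2031·2.606 + 0.01960·44.90)/0.2227 = 6.328 mg/L.

6.33 mg/L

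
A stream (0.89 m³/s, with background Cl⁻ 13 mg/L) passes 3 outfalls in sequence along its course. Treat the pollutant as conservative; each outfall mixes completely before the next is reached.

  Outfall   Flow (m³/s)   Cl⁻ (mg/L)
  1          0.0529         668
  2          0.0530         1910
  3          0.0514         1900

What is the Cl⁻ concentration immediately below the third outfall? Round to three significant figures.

Outfall 1: combined Q = 0.9429 m³/s; C = (0.8900·13.00 + 0.05290·668.0)/0.9429 = 49.75 mg/L.
Outfall 2: combined Q = 0.9959 m³/s; C = (0.9429·49.75 + 0.05300·1910)/0.9959 = 148.7 mg/L.
Outfall 3: combined Q = 1.047 m³/s; C = (0.9959·148.7 + 0.05140·1900)/1.047 = 234.7 mg/L.

235 mg/L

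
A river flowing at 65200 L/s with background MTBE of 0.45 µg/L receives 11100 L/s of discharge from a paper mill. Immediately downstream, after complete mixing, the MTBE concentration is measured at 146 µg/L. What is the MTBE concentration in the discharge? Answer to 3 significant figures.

Mass balance: 65200·0.4500 + 11100·Cₑ = 76300·146.0
→ Cₑ = (76300·146.0 − 65200·0.4500) / 11100 = 1001 µg/L.

1000 µg/L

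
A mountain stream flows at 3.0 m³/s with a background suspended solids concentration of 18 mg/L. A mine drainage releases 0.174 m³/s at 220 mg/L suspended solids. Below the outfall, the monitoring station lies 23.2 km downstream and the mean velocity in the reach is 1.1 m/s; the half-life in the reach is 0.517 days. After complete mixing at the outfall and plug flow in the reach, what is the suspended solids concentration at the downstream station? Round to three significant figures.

Mixed concentration C = ΣQC/ΣQ = (3.000·18.00 + 0.1740·220.0) / 3.174 = 92.28/3.174 = 29.07 mg/L.
Travel time t = 23.2·1000 / 1.1 = 21090 s = 5.859 h.
Half-life 0.517 d → k = ln 2 / 0.517 = 1.341 d⁻¹.
Applying C = C₀e^(−kt): 29.07 × 0.7209 = 20.96 mg/L.

21.0 mg/L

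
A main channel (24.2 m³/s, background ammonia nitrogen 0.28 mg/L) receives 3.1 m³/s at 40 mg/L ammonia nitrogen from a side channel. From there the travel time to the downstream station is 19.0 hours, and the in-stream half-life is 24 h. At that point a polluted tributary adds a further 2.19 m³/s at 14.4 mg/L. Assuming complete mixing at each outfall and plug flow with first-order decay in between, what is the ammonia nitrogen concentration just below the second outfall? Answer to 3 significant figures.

3.63 mg/L

After mixing, C = (24.20·0.2800 + 3.100·40.00) / 27.30 = 130.8/27.30 = 4.790 mg/L; combined flow 27.30 m³/s.
Half-life 24 h → k = ln 2 / 24 = 0.02888 h⁻¹ = 0.6931 d⁻¹.
First-order decay: C = 4.790·exp(−k·t) = 4.790·0.5777 = 2.767 mg/L.
At the second outfall, C = (27.30·2.767 + 2.190·14.40) / (27.30 + 2.190) = 3.631 mg/L.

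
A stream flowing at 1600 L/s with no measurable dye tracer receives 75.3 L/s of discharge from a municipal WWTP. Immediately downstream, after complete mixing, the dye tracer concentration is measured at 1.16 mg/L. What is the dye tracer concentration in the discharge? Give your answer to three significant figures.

Mass balance: 1600·0 + 75.30·Cₑ = 1675·1.160
→ Cₑ = (1675·1.160 − 1600·0) / 75.30 = 25.81 mg/L.

25.8 mg/L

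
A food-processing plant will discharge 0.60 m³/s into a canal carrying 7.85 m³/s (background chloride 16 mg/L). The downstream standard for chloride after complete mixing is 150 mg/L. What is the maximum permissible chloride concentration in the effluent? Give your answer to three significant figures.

At the limit, (Qr·Cr + Qe·Cₑ)/(Qr + Qe) = 150:
Cₑ = (8.450·150 − 7.850·16.00) / 0.6000 = 1903 mg/L.

1900 mg/L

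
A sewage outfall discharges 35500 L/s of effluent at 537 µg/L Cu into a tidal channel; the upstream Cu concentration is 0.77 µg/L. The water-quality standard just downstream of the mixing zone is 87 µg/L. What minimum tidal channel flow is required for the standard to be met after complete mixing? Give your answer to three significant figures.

Set C_mix = 87: (Q·0.7700 + 35500·537.0) / (Q + 35500) = 87
→ Q = 35500·(537.0 − 87)/(87 − 0.7700) = 185300 L/s.

185000 L/s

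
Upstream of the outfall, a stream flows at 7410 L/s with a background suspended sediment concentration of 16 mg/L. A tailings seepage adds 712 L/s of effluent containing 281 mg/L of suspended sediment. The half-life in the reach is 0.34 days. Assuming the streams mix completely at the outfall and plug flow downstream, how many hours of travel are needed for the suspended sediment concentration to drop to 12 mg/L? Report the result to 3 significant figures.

Conservation of mass: C = (7410·16.00 + 712.0·281.0) / 8122 = 318600/8122 = 39.23 mg/L.
Half-life 0.34 d → k = ln 2 / 0.34 = 2.039 d⁻¹.
39.23·exp(−k·t) = 12 → t = ln(39.23/12)/k = 50200 s = 13.95 h.

13.9 h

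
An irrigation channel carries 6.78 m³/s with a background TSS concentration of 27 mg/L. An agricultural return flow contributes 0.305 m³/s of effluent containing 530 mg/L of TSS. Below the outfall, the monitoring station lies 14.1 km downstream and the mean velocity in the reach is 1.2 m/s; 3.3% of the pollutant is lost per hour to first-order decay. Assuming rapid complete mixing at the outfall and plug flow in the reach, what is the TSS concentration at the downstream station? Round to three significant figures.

After mixing, C = (6.780·27.00 + 0.3050·530.0) / 7.085 = 344.7/7.085 = 48.65 mg/L.
Travel time t = 14.1·1000 / 1.2 = 11750 s = 3.264 h.
3.3%/h lost → k = −ln(1 − 0.033) = 0.03356 h⁻¹.
First-order decay: C = 48.65·exp(−k·t) = 48.65·0.8963 = 43.61 mg/L.

43.6 mg/L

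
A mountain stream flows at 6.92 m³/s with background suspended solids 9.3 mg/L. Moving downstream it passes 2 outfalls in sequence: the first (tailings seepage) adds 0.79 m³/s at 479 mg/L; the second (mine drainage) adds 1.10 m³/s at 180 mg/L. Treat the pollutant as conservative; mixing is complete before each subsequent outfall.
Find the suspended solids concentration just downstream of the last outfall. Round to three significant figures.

72.7 mg/L

After outfall 1: Q = 6.920 + 0.7900 = 7.710 m³/s; C = (6.920·9.300 + 0.7900·479.0)/7.710 = 57.43 mg/L.
After outfall 2: Q = 7.710 + 1.100 = 8.810 m³/s; C = (7.710·57.43 + 1.100·180.0)/8.810 = 72.73 mg/L.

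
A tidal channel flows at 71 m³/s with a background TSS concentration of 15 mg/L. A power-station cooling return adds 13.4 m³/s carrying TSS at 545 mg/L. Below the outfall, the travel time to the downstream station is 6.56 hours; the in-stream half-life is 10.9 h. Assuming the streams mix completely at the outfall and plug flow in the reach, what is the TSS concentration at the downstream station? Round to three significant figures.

Mixed concentration C = ΣQC/ΣQ = (71.00·15.00 + 13.40·545.0) / 84.40 = 8368/84.40 = 99.15 mg/L.
Half-life 10.9 h → k = ln 2 / 10.9 = 0.06359 h⁻¹ = 1.526 d⁻¹.
Decay over the reach: 99.15·exp(−kt) = 99.15·0.6589 = 65.33 mg/L.

65.3 mg/L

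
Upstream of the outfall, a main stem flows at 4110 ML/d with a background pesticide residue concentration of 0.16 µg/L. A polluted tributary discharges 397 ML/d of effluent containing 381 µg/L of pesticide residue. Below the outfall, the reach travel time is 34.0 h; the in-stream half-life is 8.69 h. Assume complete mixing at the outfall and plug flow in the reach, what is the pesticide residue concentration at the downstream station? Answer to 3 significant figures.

After mixing, C = (4110·0.1600 + 397.0·381.0) / 4507 = 151900/4507 = 33.71 µg/L.
Half-life 8.69 h → k = ln 2 / 8.69 = 0.07976 h⁻¹ = 1.914 d⁻¹.
After decay, C = 33.71 × e^(−kt) = 33.71 × 0.06641 = 2.238 µg/L.

2.24 µg/L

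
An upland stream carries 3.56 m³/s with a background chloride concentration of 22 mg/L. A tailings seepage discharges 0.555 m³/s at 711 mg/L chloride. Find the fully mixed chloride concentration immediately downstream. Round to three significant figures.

115 mg/L

Mixed concentration C = ΣQC/ΣQ = (3.560·22.00 + 0.5550·711.0) / 4.115 = 472.9/4.115 = 114.9 mg/L.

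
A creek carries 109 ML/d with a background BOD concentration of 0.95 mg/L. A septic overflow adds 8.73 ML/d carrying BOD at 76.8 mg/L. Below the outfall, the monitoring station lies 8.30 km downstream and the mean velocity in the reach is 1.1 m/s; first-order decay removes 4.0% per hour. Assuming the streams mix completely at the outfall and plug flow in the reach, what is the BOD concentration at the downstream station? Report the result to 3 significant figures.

Conservation of mass: C = (109.0·0.9500 + 8.730·76.80) / 117.7 = 774.0/117.7 = 6.574 mg/L.
Travel time t = 8.30·1000 / 1.1 = 7545 s = 2.096 h.
4.0%/h lost → k = −ln(1 − 0.04) = 0.04082 h⁻¹.
After decay, C = 6.574 × e^(−kt) = 6.574 × 0.9180 = 6.035 mg/L.

6.04 mg/L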